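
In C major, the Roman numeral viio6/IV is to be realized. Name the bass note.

The applied chord viio6/IV is rooted on E: E-G-Bb.
The figure 6 means first inversion — the third is in the bass.

G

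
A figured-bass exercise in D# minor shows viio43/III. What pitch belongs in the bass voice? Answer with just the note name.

B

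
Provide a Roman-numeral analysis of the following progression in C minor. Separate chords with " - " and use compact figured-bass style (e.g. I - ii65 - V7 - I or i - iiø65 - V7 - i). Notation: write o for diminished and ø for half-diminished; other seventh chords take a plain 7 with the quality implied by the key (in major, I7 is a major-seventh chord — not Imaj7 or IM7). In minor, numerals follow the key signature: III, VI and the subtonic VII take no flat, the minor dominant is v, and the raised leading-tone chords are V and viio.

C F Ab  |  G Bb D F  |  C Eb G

iv64 - v7 - i

C-F-Ab: minor triad on F = scale degree 4 → iv64.
G-Bb-D-F: root G is the dominant; minor seventh chord there is v7.
C-Eb-G: root C is the tonic; minor triad there is i.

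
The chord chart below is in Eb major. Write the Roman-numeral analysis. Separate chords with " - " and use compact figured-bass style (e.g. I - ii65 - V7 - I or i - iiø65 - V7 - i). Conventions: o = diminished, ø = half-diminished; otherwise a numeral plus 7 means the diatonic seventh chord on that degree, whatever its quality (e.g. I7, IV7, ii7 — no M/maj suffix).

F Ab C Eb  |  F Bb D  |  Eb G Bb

F-Ab-C-Eb: minor seventh chord on F = scale degree 2 → ii7.
F-Bb-D: major triad on Bb = scale degree 5 → V64.
Eb-G-Bb: major triad on Eb = scale degree 1 → I.

ii7 - V64 - I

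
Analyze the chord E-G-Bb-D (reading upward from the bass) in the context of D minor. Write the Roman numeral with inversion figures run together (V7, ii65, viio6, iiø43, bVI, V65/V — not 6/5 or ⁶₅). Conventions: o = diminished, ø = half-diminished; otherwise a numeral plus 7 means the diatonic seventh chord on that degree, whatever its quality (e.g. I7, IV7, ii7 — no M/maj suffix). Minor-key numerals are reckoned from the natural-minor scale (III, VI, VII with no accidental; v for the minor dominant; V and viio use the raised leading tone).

iiø7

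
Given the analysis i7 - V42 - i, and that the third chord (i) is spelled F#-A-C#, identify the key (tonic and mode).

F# minor

The anchor chord is a minor triad on F#, labeled i.
If F# is scale degree 1 and the mode makes that degree carry a minor triad, the tonic is F# and the mode is minor.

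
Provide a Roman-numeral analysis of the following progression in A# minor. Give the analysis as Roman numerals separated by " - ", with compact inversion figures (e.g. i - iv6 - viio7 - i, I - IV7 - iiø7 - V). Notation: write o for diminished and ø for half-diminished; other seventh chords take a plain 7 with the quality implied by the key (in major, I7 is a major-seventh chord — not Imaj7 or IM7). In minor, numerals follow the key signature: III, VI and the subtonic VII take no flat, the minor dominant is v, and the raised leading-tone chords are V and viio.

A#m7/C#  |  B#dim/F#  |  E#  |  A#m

i65 - iio64 - V - i

A#m7/C#: root A# is the tonic; minor seventh chord there is i65.
B#dim/F#: root B# is the supertonic; diminished triad there is iio64.
E# has root E#, degree 5 in A# minor, so V.
A#m: root A# is the tonic; minor triad there is i.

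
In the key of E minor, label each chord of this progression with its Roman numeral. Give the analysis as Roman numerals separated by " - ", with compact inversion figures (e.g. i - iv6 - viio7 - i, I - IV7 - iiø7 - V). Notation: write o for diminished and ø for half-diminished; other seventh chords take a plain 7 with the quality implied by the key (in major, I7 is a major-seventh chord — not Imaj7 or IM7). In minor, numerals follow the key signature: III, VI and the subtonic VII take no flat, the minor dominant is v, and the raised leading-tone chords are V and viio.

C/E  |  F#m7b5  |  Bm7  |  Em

VI6 - iiø7 - v7 - i

C/E: root C is the submediant; major triad there is VI6.
F#m7b5 has root F#, degree 2 in E minor, so iiø7.
Bm7: root B is the dominant; minor seventh chord there is v7.
Em: minor triad on E = scale degree 1 → i.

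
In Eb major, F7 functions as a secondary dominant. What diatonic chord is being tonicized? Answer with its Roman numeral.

V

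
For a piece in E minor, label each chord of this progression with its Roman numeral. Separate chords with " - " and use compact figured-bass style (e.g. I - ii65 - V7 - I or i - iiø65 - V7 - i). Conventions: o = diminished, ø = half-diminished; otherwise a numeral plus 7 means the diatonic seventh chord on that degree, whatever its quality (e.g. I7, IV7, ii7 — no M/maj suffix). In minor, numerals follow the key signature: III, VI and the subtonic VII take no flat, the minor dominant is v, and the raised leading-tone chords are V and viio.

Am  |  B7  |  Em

Am: root A is the subdominant; minor triad there is iv.
B7: dominant seventh chord on B = scale degree 5 → V7.
Em has root E, degree 1 in E minor, so i.

iv - V7 - i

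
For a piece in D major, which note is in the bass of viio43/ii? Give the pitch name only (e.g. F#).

The applied chord viio43/ii is rooted on D#: D#-F#-A-C.
The figure 43 means second inversion — the fifth is in the bass.

A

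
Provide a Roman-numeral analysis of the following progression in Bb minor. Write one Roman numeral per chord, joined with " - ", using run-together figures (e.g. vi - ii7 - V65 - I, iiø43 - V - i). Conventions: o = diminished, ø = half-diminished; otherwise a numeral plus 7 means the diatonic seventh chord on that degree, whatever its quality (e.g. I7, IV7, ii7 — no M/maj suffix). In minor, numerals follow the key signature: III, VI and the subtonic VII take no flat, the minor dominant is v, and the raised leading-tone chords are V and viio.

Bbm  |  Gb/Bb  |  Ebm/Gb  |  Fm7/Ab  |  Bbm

Bbm: minor triad on Bb = scale degree 1 → i.
Gb/Bb: root Gb is the submediant; major triad there is VI6.
Ebm/Gb: root Eb is the subdominant; minor triad there is iv6.
Fm7/Ab: root F is the dominant; minor seventh chord there is v65.
Bbm: minor triad on Bb = scale degree 1 → i.

i - VI6 - iv6 - v65 - i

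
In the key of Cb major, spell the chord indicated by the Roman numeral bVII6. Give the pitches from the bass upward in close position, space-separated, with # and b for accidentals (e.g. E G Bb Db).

Scale degree 7 in Cb major is Bb; lowering it a half step gives Bbb. bVII6 is a major triad on the lowered seventh degree (the subtonic), borrowed from the parallel minor.
So the chord is Bbb-Db-Fb, a major triad.
The figured bass 6 indicates first inversion, placing the third (Db) in the bass: Db-Fb-Bbb.

Db Fb Bbb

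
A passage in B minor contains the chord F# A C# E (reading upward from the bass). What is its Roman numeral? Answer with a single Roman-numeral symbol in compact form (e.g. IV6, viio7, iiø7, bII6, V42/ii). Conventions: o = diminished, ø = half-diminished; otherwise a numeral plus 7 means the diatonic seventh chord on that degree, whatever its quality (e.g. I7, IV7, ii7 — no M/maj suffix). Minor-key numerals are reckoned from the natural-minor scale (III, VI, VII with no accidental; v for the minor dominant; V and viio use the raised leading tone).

v7

Stacked in thirds the chord is F#-A-C#-E: a minor seventh chord on F#.
In B minor, F# is the dominant; the diatonic minor seventh chord there is v7.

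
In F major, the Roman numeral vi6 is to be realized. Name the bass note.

vi in F major has root D; the chord is D-F-A.
The figure 6 means first inversion — the third is in the bass.

F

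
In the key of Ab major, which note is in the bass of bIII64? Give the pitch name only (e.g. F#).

bIII in Ab major has root Cb; the chord is Cb-Eb-Gb.
The figure 64 means second inversion — the fifth is in the bass.

Gb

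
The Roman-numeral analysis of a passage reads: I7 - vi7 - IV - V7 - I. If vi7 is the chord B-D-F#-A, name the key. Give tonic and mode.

The anchor chord is a minor seventh chord on B, labeled vi7.
vi7 on B implies B is the submediant; that puts the tonic at D, and the lowercase numeral fits major mode.

D major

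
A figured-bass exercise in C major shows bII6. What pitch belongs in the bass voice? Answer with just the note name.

F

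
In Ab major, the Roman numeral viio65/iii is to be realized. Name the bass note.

D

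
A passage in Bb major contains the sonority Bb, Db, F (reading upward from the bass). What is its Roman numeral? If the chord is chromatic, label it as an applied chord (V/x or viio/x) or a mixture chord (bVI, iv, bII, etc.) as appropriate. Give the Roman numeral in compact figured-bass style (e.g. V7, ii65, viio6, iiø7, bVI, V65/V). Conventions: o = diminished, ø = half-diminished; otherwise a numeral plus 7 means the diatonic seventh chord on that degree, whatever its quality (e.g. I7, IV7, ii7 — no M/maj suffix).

i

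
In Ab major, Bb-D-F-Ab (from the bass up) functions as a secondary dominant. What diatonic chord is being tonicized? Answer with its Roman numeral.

The chord is a dominant seventh chord on Bb.
A dominant resolves down a perfect fifth: Bb → Eb. In Ab major, Eb is scale degree 5, i.e. V.

V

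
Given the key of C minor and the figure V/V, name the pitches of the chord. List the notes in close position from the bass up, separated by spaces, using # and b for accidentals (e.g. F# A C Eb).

V/V is a secondary dominant — the dominant triad of V. V in C minor is G, so the applied chord's root is D, a perfect fifth above.
Building a major triad on D gives D-F#-A.

D F# A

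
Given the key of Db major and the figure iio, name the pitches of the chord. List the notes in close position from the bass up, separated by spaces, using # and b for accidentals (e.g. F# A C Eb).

Eb Gb Bbb

iio is the diminished supertonic triad, borrowed from the parallel minor. In Db major that root is Eb.
So the chord is Eb-Gb-Bbb.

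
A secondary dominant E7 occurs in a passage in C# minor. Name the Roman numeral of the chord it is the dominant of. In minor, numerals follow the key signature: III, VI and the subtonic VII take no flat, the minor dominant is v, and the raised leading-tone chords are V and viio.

VI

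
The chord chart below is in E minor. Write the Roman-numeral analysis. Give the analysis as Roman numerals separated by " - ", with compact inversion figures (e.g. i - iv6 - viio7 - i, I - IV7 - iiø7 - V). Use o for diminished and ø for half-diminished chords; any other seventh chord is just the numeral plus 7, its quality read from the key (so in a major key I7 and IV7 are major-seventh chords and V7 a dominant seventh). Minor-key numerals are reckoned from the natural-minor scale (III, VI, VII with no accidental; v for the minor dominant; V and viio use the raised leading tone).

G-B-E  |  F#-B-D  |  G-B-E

G-B-E: minor triad on E = scale degree 1 → i6.
F#-B-D: root B is the dominant; minor triad there is v64.
G-B-E: root E is the tonic; minor triad there is i6.

i6 - v64 - i6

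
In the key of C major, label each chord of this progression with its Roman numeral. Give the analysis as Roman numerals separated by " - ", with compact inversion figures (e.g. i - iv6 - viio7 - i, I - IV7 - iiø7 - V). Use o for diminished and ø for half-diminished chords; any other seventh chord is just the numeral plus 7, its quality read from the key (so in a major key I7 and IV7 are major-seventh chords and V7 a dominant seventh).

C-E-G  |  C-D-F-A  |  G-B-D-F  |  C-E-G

I - ii42 - V7 - I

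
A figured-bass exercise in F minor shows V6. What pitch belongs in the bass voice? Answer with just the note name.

E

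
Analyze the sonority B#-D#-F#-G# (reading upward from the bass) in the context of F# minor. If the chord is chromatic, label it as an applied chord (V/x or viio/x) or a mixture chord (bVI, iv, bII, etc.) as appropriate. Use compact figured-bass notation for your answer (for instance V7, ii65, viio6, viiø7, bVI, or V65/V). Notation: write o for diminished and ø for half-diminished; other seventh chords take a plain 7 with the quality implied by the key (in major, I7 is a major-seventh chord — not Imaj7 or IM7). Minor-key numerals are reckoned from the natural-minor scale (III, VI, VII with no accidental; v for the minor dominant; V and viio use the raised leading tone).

V65/V

Stacked in thirds the chord is G#-B#-D#-F#: a dominant seventh chord on G#.
G# is not a diatonic chord root with this quality in F# minor, but it lies a perfect fifth above C# (V), so the chord functions as an applied dominant of V.
With B# in the bass the chord is in first inversion, so the figured bass is 65.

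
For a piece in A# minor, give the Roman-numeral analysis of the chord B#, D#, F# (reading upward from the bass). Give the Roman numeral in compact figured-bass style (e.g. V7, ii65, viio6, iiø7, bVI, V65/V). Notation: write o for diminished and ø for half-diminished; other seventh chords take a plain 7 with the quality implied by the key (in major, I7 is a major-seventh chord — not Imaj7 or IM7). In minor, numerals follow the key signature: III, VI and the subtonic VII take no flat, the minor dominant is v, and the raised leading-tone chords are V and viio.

iio

Stacked in thirds the chord is B#-D#-F#: a diminished triad on B#.
B# is scale degree 2 in A# minor, and a diminished triad on that degree is written iio.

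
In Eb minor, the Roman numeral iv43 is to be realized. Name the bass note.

iv in Eb minor has root Ab; the chord is Ab-Cb-Eb-Gb.
The figure 43 means second inversion — the fifth is in the bass.

Eb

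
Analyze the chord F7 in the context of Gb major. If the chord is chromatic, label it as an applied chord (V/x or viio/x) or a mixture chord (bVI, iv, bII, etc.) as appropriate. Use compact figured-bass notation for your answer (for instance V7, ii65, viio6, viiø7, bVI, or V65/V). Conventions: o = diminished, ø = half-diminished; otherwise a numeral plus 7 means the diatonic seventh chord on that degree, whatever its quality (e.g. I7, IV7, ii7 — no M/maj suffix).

V7/iii

Stacked in thirds the chord is F-A-C-Eb: a dominant seventh chord on F.
F is not a diatonic chord root with this quality in Gb major, but it lies a perfect fifth above Bb (iii), so the chord functions as an applied dominant of iii.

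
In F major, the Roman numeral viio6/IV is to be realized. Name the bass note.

C

The applied chord viio6/IV is rooted on A: A-C-Eb.
The figure 6 means first inversion — the third is in the bass.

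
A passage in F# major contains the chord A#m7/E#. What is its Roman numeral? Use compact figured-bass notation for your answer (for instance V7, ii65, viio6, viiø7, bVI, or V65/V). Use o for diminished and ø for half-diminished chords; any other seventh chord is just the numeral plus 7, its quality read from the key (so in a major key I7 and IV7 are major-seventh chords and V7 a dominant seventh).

iii43

The pitches A#-C#-E#-G# form a minor seventh chord rooted on A#.
A# is scale degree 3 in F# major, and a minor seventh chord on that degree is written iii7.
With E# in the bass the chord is in second inversion, so the figured bass is 43.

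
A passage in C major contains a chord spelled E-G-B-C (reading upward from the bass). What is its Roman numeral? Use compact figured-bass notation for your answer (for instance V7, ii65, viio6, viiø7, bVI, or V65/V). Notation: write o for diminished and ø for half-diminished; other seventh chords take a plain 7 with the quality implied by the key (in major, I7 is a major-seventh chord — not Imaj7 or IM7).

Stacked in thirds the chord is C-E-G-B: a major seventh chord on C.
C is scale degree 1 in C major, and a major seventh chord on that degree is written I7.
With E in the bass the chord is in first inversion, so the figured bass is 65.

I65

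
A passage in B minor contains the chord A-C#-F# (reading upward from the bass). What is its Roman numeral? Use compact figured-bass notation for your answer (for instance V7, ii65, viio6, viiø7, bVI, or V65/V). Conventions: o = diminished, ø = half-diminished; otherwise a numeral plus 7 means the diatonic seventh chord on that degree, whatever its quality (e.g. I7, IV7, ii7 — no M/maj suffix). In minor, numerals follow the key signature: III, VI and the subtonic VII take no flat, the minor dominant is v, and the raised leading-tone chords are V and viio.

The pitches F#-A-C# form a minor triad rooted on F#.
F# is scale degree 5 in B minor, and a minor triad on that degree is written v.
With A in the bass the chord is in first inversion, so the figured bass is 6.

v6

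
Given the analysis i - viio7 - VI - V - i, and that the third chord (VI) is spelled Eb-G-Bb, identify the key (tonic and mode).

The anchor chord is a major triad on Eb, labeled VI.
Counting down 5 scale steps from Eb places the tonic on G; a major triad on degree 6 is diatonic only in minor.

G minor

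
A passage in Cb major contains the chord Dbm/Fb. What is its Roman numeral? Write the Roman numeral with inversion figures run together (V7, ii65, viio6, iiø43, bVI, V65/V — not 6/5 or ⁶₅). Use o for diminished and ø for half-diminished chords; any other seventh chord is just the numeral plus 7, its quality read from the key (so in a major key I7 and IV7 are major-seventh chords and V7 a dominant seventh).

The pitches Db-Fb-Ab form a minor triad rooted on Db.
Db is scale degree 2 in Cb major, and a minor triad on that degree is written ii.
With Fb in the bass the chord is in first inversion, so the figured bass is 6.

ii6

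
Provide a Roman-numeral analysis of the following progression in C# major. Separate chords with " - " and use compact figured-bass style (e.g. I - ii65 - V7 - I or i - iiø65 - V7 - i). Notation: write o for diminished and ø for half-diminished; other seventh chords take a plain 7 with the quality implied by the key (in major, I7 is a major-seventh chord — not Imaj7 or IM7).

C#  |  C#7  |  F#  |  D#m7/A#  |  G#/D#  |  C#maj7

I - V7/IV - IV - ii43 - V64 - I7

C#: major triad on C# = scale degree 1 → I.
C#7: chromatic; C# is V of IV, so V7/IV.
F#: major triad on F# = scale degree 4 → IV.
D#m7/A# has root D#, degree 2 in C# major, so ii43.
G#/D#: root G# is the dominant; major triad there is V64.
C#maj7 has root C#, degree 1 in C# major, so I7.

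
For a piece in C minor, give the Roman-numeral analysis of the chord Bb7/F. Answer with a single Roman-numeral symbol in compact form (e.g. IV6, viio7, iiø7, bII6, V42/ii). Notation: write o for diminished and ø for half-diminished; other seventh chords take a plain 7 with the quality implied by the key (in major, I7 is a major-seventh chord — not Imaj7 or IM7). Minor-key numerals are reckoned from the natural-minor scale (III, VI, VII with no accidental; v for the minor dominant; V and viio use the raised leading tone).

VII43

Stacked in thirds the chord is Bb-D-F-Ab: a dominant seventh chord on Bb.
In C minor, Bb is the subtonic; the diatonic dominant seventh chord there is VII7.
With F in the bass the chord is in second inversion, so the figured bass is 43.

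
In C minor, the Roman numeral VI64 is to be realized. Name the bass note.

Eb

VI in C minor has root Ab; the chord is Ab-C-Eb.
The figure 64 means second inversion — the fifth is in the bass.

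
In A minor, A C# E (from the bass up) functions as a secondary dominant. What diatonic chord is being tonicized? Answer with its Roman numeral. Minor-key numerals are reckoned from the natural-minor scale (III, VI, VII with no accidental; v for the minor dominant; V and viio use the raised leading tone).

iv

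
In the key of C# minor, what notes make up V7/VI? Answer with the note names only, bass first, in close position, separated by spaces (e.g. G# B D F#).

E G# B D

The slash means an applied dominant: we want the dominant of VI. In C# minor, VI is A major, and its dominant is built on E.
Building a dominant seventh chord on E gives E-G#-B-D.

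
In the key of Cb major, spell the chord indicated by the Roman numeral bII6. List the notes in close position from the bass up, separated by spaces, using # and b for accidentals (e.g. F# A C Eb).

Fb Abb Dbb

Scale degree 2 in Cb major is Db; lowering it a half step gives Dbb. bII6 is the Neapolitan sixth — a major triad on the lowered second degree, here in its customary first inversion.
So the chord is Dbb-Fb-Abb.
The figured bass 6 indicates first inversion, placing the third (Fb) in the bass: Fb-Abb-Dbb.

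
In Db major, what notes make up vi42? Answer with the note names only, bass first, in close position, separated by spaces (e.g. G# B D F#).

In Db major, scale degree 6 is Bb, and the diatonic chord built there is a minor seventh chord.
Stacking thirds from Bb gives Bb-Db-F-Ab.
With the 42 figure the chord is in third inversion; from the bass Ab upward in close position it reads Ab-Bb-Db-F.

Ab Bb Db F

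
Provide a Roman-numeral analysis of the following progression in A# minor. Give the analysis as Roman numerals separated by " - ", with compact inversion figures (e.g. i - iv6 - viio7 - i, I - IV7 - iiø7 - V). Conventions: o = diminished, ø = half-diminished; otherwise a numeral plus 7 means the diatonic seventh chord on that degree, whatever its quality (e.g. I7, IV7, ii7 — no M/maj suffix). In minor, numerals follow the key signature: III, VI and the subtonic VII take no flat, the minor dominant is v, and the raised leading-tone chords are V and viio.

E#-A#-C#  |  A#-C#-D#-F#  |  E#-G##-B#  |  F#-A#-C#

E#-A#-C#: minor triad on A# = scale degree 1 → i64.
A#-C#-D#-F#: root D# is the subdominant; minor seventh chord there is iv43.
E#-G##-B#: root E# is the dominant; major triad there is V.
F#-A#-C# has root F#, degree 6 in A# minor, so VI.

i64 - iv43 - V - VI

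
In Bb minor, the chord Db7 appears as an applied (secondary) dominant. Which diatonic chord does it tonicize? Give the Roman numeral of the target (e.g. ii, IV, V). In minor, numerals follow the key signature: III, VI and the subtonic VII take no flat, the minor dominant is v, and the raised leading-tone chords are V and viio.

The chord is a dominant seventh chord on Db.
A dominant resolves down a perfect fifth: Db → Gb. In Bb minor, Gb is scale degree 6, i.e. VI.

VI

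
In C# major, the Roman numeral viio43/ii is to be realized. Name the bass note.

The applied chord viio43/ii is rooted on C##: C##-E#-G#-B.
The figure 43 means second inversion — the fifth is in the bass.

G#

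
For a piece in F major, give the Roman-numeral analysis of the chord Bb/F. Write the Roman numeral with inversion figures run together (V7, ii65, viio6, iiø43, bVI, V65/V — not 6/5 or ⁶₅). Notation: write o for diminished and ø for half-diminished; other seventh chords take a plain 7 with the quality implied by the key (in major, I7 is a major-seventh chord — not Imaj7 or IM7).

IV64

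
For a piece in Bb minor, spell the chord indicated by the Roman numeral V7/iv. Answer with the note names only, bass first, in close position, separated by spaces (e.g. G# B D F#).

V7/iv is a secondary dominant — the dominant seventh of iv. iv in Bb minor is Eb, so the applied chord's root is Bb, a perfect fifth above.
Building a dominant seventh chord on Bb gives Bb-D-F-Ab.

Bb D F Ab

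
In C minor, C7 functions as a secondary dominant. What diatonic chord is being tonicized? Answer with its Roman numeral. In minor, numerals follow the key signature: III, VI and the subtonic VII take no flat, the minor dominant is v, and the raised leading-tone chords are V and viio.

iv

The chord is a dominant seventh chord on C.
A dominant resolves down a perfect fifth: C → F. In C minor, F is scale degree 4, i.e. iv.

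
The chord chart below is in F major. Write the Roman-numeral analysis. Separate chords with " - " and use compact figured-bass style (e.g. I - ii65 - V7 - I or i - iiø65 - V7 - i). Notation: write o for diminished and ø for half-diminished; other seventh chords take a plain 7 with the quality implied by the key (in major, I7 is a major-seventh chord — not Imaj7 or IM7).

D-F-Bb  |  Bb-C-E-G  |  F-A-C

D-F-Bb: root Bb is the subdominant; major triad there is IV6.
Bb-C-E-G: dominant seventh chord on C = scale degree 5 → V42.
F-A-C: root F is the tonic; major triad there is I.

IV6 - V42 - I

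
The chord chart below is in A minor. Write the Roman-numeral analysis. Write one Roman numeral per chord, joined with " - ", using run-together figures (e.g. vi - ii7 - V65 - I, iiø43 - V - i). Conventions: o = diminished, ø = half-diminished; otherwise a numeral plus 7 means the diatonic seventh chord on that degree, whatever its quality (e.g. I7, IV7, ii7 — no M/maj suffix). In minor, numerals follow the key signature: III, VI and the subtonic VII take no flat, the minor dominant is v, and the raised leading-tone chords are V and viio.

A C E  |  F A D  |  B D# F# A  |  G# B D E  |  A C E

A-C-E has root A, degree 1 in A minor, so i.
F-A-D has root D, degree 4 in A minor, so iv6.
B-D#-F#-A: a dominant seventh chord on B, the applied dominant of V → V7/V.
G#-B-D-E: dominant seventh chord on E = scale degree 5 → V65.
A-C-E: root A is the tonic; minor triad there is i.

i - iv6 - V7/V - V65 - i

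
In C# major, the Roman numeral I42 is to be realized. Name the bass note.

I in C# major has root C#; the chord is C#-E#-G#-B#.
The figure 42 means third inversion — the seventh is in the bass.

B#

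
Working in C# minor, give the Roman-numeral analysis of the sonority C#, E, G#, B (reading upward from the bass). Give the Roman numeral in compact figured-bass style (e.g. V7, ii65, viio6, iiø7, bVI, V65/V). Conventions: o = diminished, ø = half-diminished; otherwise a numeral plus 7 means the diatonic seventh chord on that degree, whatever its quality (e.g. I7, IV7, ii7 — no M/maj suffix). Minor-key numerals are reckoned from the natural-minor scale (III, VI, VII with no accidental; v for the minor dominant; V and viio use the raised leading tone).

The pitches C#-E-G#-B form a minor seventh chord rooted on C#.
In C# minor, C# is the tonic; the diatonic minor seventh chord there is i7.

i7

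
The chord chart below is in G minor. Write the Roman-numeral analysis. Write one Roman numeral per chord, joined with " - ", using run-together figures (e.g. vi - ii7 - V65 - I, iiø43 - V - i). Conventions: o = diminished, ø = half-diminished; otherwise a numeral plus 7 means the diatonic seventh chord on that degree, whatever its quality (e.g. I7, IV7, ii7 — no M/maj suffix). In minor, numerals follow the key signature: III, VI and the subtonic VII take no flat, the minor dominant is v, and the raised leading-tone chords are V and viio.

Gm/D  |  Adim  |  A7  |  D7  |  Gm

Gm/D: minor triad on G = scale degree 1 → i64.
Adim has root A, degree 2 in G minor, so iio.
A7: a dominant seventh chord on A, the applied dominant of V → V7/V.
D7: root D is the dominant; dominant seventh chord there is V7.
Gm: root G is the tonic; minor triad there is i.

i64 - iio - V7/V - V7 - i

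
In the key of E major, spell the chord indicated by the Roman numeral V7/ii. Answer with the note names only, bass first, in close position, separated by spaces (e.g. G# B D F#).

The slash means an applied dominant: we want the dominant of ii. In E major, ii is F# minor, and its dominant is built on C#.
Building a dominant seventh chord on C# gives C#-E#-G#-B.

C# E# G# B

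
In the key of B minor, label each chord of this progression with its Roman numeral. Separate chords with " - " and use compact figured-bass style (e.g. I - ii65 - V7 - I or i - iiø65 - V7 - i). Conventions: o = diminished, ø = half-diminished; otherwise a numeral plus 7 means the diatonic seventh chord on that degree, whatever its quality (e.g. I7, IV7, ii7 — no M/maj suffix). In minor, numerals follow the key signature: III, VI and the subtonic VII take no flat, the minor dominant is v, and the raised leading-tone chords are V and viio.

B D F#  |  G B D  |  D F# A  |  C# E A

B-D-F#: minor triad on B = scale degree 1 → i.
G-B-D: major triad on G = scale degree 6 → VI.
D-F#-A has root D, degree 3 in B minor, so III.
C#-E-A: root A is the subtonic; major triad there is VII6.

i - VI - III - VII6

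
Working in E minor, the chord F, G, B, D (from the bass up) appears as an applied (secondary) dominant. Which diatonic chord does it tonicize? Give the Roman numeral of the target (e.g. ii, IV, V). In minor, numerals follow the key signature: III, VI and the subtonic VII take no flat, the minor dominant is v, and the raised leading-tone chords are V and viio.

VI

The chord is a dominant seventh chord on G.
A dominant resolves down a perfect fifth: G → C. In E minor, C is scale degree 6, i.e. VI.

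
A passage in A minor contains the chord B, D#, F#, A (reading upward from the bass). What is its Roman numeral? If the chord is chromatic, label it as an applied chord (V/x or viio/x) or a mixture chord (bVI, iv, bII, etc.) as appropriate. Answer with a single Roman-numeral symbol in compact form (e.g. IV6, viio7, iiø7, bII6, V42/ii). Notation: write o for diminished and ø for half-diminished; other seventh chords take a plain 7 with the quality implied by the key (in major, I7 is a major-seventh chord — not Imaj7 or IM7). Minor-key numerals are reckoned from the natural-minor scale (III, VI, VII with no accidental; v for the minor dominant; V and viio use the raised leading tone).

V7/V

The pitches B-D#-F#-A form a dominant seventh chord rooted on B.
B is not a diatonic chord root with this quality in A minor, but it lies a perfect fifth above E (V), so the chord functions as an applied dominant of V.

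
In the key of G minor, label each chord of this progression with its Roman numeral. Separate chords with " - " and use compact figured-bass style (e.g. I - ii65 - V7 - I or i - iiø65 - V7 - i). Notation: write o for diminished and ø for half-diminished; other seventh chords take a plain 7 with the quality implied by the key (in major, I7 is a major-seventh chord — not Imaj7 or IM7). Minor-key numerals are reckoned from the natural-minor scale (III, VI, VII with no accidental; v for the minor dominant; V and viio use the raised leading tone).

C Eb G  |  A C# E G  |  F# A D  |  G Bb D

C-Eb-G: minor triad on C = scale degree 4 → iv.
A-C#-E-G: chromatic; A is V of V, so V7/V.
F#-A-D has root D, degree 5 in G minor, so V6.
G-Bb-D has root G, degree 1 in G minor, so i.

iv - V7/V - V6 - i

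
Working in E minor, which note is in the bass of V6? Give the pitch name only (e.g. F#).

V in E minor has root B; the chord is B-D#-F#.
The figure 6 means first inversion — the third is in the bass.

D#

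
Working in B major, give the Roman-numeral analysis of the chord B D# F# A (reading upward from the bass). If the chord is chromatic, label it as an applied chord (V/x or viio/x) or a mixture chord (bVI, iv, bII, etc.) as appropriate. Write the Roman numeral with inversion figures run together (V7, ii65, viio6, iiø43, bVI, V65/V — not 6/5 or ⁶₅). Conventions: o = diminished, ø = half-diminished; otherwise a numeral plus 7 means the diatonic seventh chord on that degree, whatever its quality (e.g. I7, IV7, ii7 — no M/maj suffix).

The pitches B-D#-F#-A form a dominant seventh chord rooted on B.
B is not a diatonic chord root with this quality in B major, but it lies a perfect fifth above E (IV), so the chord functions as an applied dominant of IV.

V7/IV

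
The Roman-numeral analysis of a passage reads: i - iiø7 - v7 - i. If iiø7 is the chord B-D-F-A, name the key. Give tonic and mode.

iiø7 is given as B-D-F-A — a half-diminished seventh chord with root B.
iiø7 on B implies B is the supertonic; that puts the tonic at A, and the lowercase numeral fits minor mode.

A minor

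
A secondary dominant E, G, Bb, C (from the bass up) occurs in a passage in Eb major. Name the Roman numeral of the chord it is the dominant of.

ii

The chord is a dominant seventh chord on C.
A dominant resolves down a perfect fifth: C → F. In Eb major, F is scale degree 2, i.e. ii.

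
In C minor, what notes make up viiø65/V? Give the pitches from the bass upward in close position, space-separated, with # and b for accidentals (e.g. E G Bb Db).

A C E F#

The slash marks an applied leading-tone chord: viio of V. In C minor, V is G, so the leading tone to it is F#, a half step below.
Building a half-diminished seventh chord on F# gives F#-A-C-E.
With the 65 figure the chord is in first inversion; from the bass A upward in close position it reads A-C-E-F#.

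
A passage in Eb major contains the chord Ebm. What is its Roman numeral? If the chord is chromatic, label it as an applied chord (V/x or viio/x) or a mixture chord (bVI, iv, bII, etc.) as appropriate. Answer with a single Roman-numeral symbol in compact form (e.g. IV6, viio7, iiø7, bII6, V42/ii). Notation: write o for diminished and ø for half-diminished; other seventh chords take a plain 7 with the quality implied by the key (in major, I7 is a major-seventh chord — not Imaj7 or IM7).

The pitches Eb-Gb-Bb form a minor triad rooted on Eb.
Eb is the first degree of Eb major. This is the minor tonic, borrowed from the parallel minor.

i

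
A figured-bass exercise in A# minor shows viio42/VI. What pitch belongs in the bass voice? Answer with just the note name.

D

The applied chord viio42/VI is rooted on E#: E#-G#-B-D.
The figure 42 means third inversion — the seventh is in the bass.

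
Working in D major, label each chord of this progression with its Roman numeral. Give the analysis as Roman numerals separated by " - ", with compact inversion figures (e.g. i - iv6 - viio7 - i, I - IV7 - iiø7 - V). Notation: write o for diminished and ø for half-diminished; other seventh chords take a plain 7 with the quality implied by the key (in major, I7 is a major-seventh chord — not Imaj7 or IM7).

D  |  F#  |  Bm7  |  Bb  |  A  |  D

I - V/vi - vi7 - bVI - V - I

D: major triad on D = scale degree 1 → I.
F#: chromatic; F# is V of vi, so V/vi.
Bm7 has root B, degree 6 in D major, so vi7.
Bb: major triad on Bb — chromatic; bVI (borrowed from the parallel minor).
A: major triad on A = scale degree 5 → V.
D: major triad on D = scale degree 1 → I.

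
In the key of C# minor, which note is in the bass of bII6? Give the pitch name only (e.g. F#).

bII in C# minor has root D; the chord is D-F#-A.
The figure 6 means first inversion — the third is in the bass.

F#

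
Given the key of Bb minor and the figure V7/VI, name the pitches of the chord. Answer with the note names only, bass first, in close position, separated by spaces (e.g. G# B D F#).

Db F Ab Cb

The slash means an applied dominant: we want the dominant of VI. In Bb minor, VI is Gb major, and its dominant is built on Db.
Building a dominant seventh chord on Db gives Db-F-Ab-Cb.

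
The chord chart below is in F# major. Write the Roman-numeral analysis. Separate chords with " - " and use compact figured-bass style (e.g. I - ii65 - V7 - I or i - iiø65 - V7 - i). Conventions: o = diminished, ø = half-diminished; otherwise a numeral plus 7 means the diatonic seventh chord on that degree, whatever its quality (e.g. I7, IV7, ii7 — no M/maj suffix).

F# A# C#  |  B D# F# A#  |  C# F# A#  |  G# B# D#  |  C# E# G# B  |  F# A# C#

F#-A#-C#: root F# is the tonic; major triad there is I.
B-D#-F#-A#: major seventh chord on B = scale degree 4 → IV7.
C#-F#-A#: major triad on F# = scale degree 1 → I64.
G#-B#-D#: a major triad on G#, the applied dominant of V → V/V.
C#-E#-G#-B has root C#, degree 5 in F# major, so V7.
F#-A#-C#: root F# is the tonic; major triad there is I.

I - IV7 - I64 - V/V - V7 - I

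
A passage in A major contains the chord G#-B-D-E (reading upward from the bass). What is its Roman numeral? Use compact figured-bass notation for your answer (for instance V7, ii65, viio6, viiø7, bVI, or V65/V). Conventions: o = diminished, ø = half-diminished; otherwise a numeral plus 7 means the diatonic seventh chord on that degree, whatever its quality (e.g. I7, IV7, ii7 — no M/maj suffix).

Stacked in thirds the chord is E-G#-B-D: a dominant seventh chord on E.
E is scale degree 5 in A major, and a dominant seventh chord on that degree is written V7.
With G# in the bass the chord is in first inversion, so the figured bass is 65.

V65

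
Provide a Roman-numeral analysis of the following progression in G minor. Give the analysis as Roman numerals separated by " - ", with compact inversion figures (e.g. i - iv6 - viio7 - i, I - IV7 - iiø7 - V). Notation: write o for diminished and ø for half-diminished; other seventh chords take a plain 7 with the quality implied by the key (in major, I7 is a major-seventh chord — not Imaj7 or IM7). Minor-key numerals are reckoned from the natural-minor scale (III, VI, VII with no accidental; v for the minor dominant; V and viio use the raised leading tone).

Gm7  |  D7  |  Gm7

Gm7: root G is the tonic; minor seventh chord there is i7.
D7: dominant seventh chord on D = scale degree 5 → V7.
Gm7: minor seventh chord on G = scale degree 1 → i7.

i7 - V7 - i7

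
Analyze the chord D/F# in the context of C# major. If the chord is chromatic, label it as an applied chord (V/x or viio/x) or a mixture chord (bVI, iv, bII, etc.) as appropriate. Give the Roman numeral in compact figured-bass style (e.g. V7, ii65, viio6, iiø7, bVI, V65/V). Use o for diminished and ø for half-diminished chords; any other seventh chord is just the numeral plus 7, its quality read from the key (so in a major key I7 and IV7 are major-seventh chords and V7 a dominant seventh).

bII6

Stacked in thirds the chord is D-F#-A: a major triad on D.
D is the lowered second degree of C# major (diatonic 2 would be D#). This is the Neapolitan sixth — a major triad on the lowered second degree, here in its customary first inversion.
With F# in the bass the chord is in first inversion, so the figured bass is 6.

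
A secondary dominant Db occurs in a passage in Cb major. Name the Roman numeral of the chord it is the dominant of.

V

The chord is a major triad on Db.
A dominant resolves down a perfect fifth: Db → Gb. In Cb major, Gb is scale degree 5, i.e. V.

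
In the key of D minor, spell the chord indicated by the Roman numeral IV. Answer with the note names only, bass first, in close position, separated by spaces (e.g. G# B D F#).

G B D

IV is the major subdominant, borrowed from the parallel major. In D minor that root is G.
So the chord is G-B-D, a major triad.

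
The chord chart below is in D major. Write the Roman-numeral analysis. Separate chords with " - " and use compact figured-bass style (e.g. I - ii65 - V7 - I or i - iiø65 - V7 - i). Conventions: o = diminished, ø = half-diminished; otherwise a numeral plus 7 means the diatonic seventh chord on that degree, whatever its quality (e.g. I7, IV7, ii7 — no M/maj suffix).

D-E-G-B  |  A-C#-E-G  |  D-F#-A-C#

ii42 - V7 - I7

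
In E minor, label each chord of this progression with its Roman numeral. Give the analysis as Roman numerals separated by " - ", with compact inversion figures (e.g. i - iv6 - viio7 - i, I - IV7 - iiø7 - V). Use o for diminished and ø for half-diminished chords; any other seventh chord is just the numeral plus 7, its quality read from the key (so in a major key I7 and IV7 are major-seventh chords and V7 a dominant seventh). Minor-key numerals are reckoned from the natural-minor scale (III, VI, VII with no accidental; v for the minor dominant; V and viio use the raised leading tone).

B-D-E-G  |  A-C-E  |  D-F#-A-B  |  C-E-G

i43 - iv - v65 - VI

B-D-E-G has root E, degree 1 in E minor, so i43.
A-C-E: minor triad on A = scale degree 4 → iv.
D-F#-A-B: root B is the dominant; minor seventh chord there is v65.
C-E-G: root C is the submediant; major triad there is VI.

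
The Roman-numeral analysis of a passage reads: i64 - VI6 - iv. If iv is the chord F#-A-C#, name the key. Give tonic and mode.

The anchor chord is a minor triad on F#, labeled iv.
Counting down 3 scale steps from F# places the tonic on C#; a minor triad on degree 4 is diatonic only in minor.

C# minor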